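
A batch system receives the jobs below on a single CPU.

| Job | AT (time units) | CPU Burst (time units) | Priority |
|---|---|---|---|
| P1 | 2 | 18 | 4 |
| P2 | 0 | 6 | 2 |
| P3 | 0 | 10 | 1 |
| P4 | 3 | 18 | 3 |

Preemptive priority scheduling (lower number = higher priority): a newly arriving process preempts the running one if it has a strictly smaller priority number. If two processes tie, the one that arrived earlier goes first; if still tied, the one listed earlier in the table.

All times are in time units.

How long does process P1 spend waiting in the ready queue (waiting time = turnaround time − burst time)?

Schedule: | P3 0-10 | P2 10-16 | P4 16-34 | P1 34-52 |
Completion: P1=52  P2=16  P3=10  P4=34
Waiting(P1) = turnaround − burst = 50 − 18 = 32

32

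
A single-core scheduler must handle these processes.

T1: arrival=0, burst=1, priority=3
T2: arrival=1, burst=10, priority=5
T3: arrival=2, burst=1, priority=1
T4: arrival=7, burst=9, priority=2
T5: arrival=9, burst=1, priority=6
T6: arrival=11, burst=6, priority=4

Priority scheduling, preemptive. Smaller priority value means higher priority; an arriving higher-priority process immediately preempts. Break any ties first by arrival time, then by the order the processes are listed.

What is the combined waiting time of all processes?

Timeline: | T1 0-1 | T2 1-2 | T3 2-3 | T2 3-7 | T4 7-16 | T6 16-22 | T2 22-27 | T5 27-28 |
Completion: T1=1  T2=27  T3=3  T4=16  T5=28  T6=22
Turnaround (C−A): T1=1  T2=26  T3=1  T4=9  T5=19  T6=11
Waiting = turnaround − burst: T1=0, T2=16, T3=0, T4=0, T5=18, T6=5
Total waiting = 0 + 16 + 0 + 0 + 18 + 5 = 39

39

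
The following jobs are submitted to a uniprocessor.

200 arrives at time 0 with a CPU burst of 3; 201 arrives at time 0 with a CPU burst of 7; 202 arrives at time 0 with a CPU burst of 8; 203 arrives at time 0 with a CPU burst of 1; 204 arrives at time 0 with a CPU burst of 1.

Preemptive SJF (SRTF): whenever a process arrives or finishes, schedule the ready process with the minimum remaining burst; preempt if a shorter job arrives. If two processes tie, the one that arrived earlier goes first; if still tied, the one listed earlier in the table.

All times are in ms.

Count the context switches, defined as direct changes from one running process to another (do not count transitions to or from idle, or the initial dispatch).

Timeline: | 203 0-1 | 204 1-2 | 200 2-5 | 201 5-12 | 202 12-20 |
Completion: 200=5  201=12  202=20  203=1  204=2
Turnaround (C−A): 200=5  201=12  202=20  203=1  204=2

4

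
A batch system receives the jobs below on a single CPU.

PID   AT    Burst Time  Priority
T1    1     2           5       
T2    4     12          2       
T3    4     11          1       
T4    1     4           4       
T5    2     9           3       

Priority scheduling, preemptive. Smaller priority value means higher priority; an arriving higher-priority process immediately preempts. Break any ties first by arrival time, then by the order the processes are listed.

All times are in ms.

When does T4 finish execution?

Timeline: | idle 0-1 | T4 1-2 | T5 2-4 | T3 4-15 | T2 15-27 | T5 27-34 | T4 34-37 | T1 37-39 |
Completion: T1=39  T2=27  T3=15  T4=37  T5=34
Turnaround (C−A): T1=38  T2=23  T3=11  T4=36  T5=32

37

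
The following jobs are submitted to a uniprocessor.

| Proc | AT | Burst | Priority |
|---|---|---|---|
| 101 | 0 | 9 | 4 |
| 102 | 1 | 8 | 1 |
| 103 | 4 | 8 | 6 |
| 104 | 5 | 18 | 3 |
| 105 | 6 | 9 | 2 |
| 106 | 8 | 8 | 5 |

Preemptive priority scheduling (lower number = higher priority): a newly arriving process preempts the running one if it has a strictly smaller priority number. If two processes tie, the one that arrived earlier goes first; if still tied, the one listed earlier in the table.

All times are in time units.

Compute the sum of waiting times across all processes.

Timeline: | 101 0-1 | 102 1-9 | 105 9-18 | 104 18-36 | 101 36-44 | 106 44-52 | 103 52-60 |
Completion: 101=44  102=9  103=60  104=36  105=18  106=52
Turnaround (C−A): 101=44  102=8  103=56  104=31  105=12  106=44
Waiting = turnaround − burst: 101=35, 102=0, 103=48, 104=13, 105=3, 106=36
Total waiting = 35 + 0 + 48 + 13 + 3 + 36 = 135

135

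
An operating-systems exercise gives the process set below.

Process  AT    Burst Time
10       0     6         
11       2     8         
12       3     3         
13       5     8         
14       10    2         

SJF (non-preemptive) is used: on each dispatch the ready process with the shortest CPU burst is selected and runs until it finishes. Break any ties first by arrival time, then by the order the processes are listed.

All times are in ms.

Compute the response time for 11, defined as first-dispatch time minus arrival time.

Timeline: | 10 0-6 | 12 6-9 | 11 9-17 | 14 17-19 | 13 19-27 |
Completion: 10=6  11=17  12=9  13=27  14=19
Turnaround (C−A): 10=6  11=15  12=6  13=22  14=9
Response(11) = first start − arrival = 9 − 2 = 7

7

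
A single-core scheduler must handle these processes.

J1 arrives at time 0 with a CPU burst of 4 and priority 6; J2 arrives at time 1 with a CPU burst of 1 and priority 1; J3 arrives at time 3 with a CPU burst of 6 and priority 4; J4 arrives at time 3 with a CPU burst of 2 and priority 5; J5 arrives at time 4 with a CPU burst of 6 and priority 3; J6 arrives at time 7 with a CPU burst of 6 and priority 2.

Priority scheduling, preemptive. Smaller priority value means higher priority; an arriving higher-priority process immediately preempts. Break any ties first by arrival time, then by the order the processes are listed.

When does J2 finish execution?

Timeline: | J1 0-1 | J2 1-2 | J1 2-3 | J3 3-4 | J5 4-7 | J6 7-13 | J5 13-16 | J3 16-21 | J4 21-23 | J1 23-25 |
Completion: J1=25  J2=2  J3=21  J4=23  J5=16  J6=13

2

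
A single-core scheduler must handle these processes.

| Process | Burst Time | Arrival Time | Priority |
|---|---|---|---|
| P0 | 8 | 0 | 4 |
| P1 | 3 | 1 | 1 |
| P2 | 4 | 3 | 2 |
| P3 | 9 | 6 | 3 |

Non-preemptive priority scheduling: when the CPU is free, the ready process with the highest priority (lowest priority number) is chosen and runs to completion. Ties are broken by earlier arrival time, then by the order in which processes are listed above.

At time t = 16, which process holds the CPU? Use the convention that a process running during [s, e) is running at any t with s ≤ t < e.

Timeline: | P0 0-8 | P1 8-11 | P2 11-15 | P3 15-24 |
Completion: P0=8  P1=11  P2=15  P3=24
Turnaround (C−A): P0=8  P1=10  P2=12  P3=18

P3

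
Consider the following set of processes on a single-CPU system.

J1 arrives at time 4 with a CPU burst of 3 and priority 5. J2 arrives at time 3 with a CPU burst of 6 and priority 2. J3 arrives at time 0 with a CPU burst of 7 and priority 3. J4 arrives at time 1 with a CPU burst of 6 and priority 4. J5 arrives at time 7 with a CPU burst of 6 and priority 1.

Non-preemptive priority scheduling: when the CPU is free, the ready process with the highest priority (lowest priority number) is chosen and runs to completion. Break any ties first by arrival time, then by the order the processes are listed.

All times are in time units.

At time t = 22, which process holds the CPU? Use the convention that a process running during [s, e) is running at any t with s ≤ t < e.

Schedule: | J3 0-7 | J5 7-13 | J2 13-19 | J4 19-25 | J1 25-28 |
Completion: J1=28  J2=19  J3=7  J4=25  J5=13
Turnaround (C−A): J1=24  J2=16  J3=7  J4=24  J5=6

J4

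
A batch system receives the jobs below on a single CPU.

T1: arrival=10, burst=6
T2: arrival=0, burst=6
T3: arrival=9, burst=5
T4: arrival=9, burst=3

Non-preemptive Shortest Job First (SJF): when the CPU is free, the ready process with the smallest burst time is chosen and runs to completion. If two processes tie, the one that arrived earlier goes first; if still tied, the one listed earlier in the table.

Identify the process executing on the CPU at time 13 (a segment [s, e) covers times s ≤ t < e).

Timeline: | T2 0-6 | idle 6-9 | T4 9-12 | T3 12-17 | T1 17-23 |
Completion: T1=23  T2=6  T3=17  T4=12

T3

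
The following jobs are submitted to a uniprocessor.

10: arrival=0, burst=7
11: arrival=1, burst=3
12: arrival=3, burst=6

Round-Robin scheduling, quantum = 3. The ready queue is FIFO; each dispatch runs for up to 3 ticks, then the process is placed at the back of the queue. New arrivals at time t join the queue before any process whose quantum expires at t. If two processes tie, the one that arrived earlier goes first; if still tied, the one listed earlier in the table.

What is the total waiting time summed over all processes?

Timeline: | 10 0-3 | 11 3-6 | 12 6-9 | 10 9-12 | 12 12-15 | 10 15-16 |
Completion: 10=16  11=6  12=15
Waiting = turnaround − burst: 10=9, 11=2, 12=6
Total waiting = 9 + 2 + 6 = 17

17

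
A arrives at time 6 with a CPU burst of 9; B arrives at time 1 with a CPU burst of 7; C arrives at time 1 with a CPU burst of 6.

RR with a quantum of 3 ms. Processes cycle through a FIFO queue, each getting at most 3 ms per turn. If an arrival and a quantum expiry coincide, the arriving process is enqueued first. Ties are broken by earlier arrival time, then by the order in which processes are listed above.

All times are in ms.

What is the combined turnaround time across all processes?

Timeline: | idle 0-1 | B 1-4 | C 4-7 | B 7-10 | A 10-13 | C 13-16 | B 16-17 | A 17-23 |
Completion: A=23  B=17  C=16
Turnaround (C−A): A=17  B=16  C=15
Turnaround = completion − arrival: A=17, B=16, C=15
Total turnaround = 17 + 16 + 15 = 48

48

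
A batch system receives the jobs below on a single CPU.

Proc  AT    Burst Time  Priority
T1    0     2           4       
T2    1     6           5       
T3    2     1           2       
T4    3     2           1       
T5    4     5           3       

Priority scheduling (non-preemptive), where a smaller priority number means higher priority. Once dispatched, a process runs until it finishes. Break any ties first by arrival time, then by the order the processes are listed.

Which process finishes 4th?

Gantt: | T1 0-2 | T3 2-3 | T4 3-5 | T5 5-10 | T2 10-16 |
Completion: T1=2  T2=16  T3=3  T4=5  T5=10
Finish order: T1 → T3 → T4 → T5 → T2

T5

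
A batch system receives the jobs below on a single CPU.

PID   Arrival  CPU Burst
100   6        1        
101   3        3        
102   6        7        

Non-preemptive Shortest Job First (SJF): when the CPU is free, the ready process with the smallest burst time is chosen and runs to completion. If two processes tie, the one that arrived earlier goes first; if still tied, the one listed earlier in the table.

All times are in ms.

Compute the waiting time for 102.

1

Schedule: | idle 0-3 | 101 3-6 | 100 6-7 | 102 7-14 |
Completion: 100=7  101=6  102=14
Waiting(102) = turnaround − burst = 8 − 7 = 1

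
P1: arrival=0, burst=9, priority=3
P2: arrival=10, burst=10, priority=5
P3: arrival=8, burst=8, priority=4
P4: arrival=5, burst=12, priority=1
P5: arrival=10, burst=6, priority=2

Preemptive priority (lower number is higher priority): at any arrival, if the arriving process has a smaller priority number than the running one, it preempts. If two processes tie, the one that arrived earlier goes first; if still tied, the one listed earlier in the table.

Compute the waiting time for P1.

Gantt: | P1 0-5 | P4 5-17 | P5 17-23 | P1 23-27 | P3 27-35 | P2 35-45 |
Completion: P1=27  P2=45  P3=35  P4=17  P5=23
Turnaround (C−A): P1=27  P2=35  P3=27  P4=12  P5=13
Waiting(P1) = turnaround − burst = 27 − 9 = 18

18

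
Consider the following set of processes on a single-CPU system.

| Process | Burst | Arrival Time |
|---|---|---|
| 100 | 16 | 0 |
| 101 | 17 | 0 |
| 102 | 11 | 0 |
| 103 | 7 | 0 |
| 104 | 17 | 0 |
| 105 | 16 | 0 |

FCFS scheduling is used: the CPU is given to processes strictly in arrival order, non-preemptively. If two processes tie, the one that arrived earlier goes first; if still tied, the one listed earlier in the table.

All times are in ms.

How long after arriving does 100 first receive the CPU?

0

Timeline: | 100 0-16 | 101 16-33 | 102 33-44 | 103 44-51 | 104 51-68 | 105 68-84 |
Completion: 100=16  101=33  102=44  103=51  104=68  105=84
Response(100) = first start − arrival = 0 − 0 = 0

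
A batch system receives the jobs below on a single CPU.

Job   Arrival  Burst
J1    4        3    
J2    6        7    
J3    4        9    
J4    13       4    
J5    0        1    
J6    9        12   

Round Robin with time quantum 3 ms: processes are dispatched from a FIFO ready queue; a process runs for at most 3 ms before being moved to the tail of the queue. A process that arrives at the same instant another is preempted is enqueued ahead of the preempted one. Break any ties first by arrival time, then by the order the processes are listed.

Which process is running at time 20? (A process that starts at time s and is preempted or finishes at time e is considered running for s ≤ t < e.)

Timeline: | J5 0-1 | idle 1-4 | J1 4-7 | J3 7-10 | J2 10-13 | J6 13-16 | J3 16-19 | J4 19-22 | J2 22-25 | J6 25-28 | J3 28-31 | J4 31-32 | J2 32-33 | J6 33-39 |
Completion: J1=7  J2=33  J3=31  J4=32  J5=1  J6=39
Turnaround (C−A): J1=3  J2=27  J3=27  J4=19  J5=1  J6=30

J4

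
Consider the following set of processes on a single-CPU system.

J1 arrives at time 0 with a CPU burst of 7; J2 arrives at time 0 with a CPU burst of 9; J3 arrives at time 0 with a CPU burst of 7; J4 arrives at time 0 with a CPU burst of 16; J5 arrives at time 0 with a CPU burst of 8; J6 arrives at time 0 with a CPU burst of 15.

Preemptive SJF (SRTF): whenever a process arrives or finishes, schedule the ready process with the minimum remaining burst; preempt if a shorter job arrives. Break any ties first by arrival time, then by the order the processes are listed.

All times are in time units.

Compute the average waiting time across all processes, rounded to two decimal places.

Gantt: | J1 0-7 | J3 7-14 | J5 14-22 | J2 22-31 | J6 31-46 | J4 46-62 |
Completion: J1=7  J2=31  J3=14  J4=62  J5=22  J6=46
Turnaround (C−A): J1=7  J2=31  J3=14  J4=62  J5=22  J6=46
Waiting times: J1=0, J2=22, J3=7, J4=46, J5=14, J6=31
Average waiting = (0+22+7+46+14+31) / 6 = 120/6 = 20.00

20.00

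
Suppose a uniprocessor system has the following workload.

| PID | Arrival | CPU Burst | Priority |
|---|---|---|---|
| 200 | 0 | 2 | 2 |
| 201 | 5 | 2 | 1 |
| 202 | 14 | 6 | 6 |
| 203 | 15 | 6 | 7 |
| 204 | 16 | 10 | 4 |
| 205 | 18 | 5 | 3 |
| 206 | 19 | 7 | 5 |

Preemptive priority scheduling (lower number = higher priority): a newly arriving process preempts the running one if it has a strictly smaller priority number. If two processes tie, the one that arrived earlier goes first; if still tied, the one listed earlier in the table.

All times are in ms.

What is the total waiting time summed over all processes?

Gantt: | 200 0-2 | idle 2-5 | 201 5-7 | idle 7-14 | 202 14-16 | 204 16-18 | 205 18-23 | 204 23-31 | 206 31-38 | 202 38-42 | 203 42-48 |
Completion: 200=2  201=7  202=42  203=48  204=31  205=23  206=38
Turnaround (C−A): 200=2  201=2  202=28  203=33  204=15  205=5  206=19
Waiting = turnaround − burst: 200=0, 201=0, 202=22, 203=27, 204=5, 205=0, 206=12
Total waiting = 0 + 0 + 22 + 27 + 5 + 0 + 12 = 66

66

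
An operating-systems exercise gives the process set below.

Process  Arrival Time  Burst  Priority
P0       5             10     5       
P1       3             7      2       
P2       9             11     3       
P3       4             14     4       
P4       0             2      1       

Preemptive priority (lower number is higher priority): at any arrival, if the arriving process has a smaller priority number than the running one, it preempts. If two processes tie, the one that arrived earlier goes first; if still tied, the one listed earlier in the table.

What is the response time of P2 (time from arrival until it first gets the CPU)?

1

Gantt: | P4 0-2 | idle 2-3 | P1 3-10 | P2 10-21 | P3 21-35 | P0 35-45 |
Completion: P0=45  P1=10  P2=21  P3=35  P4=2
Turnaround (C−A): P0=40  P1=7  P2=12  P3=31  P4=2
Response(P2) = first start − arrival = 10 − 9 = 1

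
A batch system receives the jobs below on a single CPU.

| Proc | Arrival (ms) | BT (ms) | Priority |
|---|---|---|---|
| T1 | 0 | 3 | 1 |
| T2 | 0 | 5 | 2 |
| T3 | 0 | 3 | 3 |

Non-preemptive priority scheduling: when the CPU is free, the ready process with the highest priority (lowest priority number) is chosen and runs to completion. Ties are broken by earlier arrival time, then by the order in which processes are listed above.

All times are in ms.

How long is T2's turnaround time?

Timeline: | T1 0-3 | T2 3-8 | T3 8-11 |
Completion: T1=3  T2=8  T3=11
Turnaround(T2) = completion − arrival = 8 − 0 = 8

8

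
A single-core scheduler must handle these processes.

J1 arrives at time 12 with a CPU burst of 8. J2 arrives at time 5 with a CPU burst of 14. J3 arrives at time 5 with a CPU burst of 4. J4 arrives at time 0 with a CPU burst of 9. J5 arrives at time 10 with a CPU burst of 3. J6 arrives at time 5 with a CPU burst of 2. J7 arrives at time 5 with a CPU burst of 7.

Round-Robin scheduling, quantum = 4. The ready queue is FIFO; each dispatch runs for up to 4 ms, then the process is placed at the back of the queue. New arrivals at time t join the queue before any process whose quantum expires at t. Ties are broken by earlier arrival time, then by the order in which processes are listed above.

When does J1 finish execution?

Timeline: | J4 0-8 | J2 8-12 | J3 12-16 | J6 16-18 | J7 18-22 | J4 22-23 | J5 23-26 | J1 26-30 | J2 30-34 | J7 34-37 | J1 37-41 | J2 41-47 |
Completion: J1=41  J2=47  J3=16  J4=23  J5=26  J6=18  J7=37

41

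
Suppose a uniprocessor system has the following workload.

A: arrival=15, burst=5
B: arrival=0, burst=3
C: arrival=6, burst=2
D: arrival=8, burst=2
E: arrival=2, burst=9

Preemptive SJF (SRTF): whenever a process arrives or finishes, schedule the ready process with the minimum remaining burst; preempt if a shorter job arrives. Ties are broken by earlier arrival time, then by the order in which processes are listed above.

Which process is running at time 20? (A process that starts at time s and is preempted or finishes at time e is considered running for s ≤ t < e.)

A

Timeline: | B 0-3 | E 3-6 | C 6-8 | D 8-10 | E 10-16 | A 16-21 |
Completion: A=21  B=3  C=8  D=10  E=16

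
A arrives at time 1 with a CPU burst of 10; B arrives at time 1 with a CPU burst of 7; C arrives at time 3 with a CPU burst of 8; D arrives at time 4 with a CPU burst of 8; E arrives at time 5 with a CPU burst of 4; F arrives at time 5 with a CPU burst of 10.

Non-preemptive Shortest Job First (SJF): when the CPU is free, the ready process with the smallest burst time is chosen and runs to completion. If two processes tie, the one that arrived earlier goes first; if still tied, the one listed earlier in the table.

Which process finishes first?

Schedule: | idle 0-1 | B 1-8 | E 8-12 | C 12-20 | D 20-28 | A 28-38 | F 38-48 |
Completion: A=38  B=8  C=20  D=28  E=12  F=48
Finish order: B → E → C → D → A → F

B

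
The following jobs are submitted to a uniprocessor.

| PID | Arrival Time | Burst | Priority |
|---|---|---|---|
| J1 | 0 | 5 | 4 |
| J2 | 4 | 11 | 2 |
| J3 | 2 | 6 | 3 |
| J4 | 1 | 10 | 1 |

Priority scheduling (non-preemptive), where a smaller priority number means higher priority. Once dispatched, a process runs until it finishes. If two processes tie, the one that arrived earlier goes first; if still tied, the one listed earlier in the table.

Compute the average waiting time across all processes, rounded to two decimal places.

Gantt: | J1 0-5 | J4 5-15 | J2 15-26 | J3 26-32 |
Completion: J1=5  J2=26  J3=32  J4=15
Turnaround (C−A): J1=5  J2=22  J3=30  J4=14
Waiting times: J1=0, J2=11, J3=24, J4=4
Average waiting = (0+11+24+4) / 4 = 39/4 = 9.75

9.75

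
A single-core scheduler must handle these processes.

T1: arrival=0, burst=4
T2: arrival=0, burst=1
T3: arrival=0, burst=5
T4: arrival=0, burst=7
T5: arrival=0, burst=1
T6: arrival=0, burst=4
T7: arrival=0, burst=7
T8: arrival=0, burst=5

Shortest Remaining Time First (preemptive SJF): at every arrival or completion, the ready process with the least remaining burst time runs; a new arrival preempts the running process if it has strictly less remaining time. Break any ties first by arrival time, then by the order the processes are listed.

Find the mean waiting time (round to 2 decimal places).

Schedule: | T2 0-1 | T5 1-2 | T1 2-6 | T6 6-10 | T3 10-15 | T8 15-20 | T4 20-27 | T7 27-34 |
Completion: T1=6  T2=1  T3=15  T4=27  T5=2  T6=10  T7=34  T8=20
Waiting times: T1=2, T2=0, T3=10, T4=20, T5=1, T6=6, T7=27, T8=15
Average waiting = (2+0+10+20+1+6+27+15) / 8 = 81/8 = 10.13

10.13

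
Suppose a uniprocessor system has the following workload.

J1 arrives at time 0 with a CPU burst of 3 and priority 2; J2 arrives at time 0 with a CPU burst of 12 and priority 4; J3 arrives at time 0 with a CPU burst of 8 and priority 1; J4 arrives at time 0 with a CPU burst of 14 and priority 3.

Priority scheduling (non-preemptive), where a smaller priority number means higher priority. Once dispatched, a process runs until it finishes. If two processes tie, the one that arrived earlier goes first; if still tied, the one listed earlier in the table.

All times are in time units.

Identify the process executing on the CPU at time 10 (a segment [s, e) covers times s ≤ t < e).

Gantt: | J3 0-8 | J1 8-11 | J4 11-25 | J2 25-37 |
Completion: J1=11  J2=37  J3=8  J4=25

J1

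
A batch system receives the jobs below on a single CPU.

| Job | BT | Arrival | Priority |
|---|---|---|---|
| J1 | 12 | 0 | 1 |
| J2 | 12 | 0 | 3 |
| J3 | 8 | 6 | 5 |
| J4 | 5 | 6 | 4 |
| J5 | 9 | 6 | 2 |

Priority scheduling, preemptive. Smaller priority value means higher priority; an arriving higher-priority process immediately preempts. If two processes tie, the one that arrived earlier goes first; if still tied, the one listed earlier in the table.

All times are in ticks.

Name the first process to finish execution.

Schedule: | J1 0-12 | J5 12-21 | J2 21-33 | J4 33-38 | J3 38-46 |
Completion: J1=12  J2=33  J3=46  J4=38  J5=21
Finish order: J1 → J5 → J2 → J4 → J3

J1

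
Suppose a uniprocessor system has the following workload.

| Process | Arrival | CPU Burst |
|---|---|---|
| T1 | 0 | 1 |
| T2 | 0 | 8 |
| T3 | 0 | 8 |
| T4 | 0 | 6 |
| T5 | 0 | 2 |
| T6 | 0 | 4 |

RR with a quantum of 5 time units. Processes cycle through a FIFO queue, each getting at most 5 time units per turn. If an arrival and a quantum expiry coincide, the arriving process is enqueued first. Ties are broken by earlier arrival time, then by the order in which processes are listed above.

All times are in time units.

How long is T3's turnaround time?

Schedule: | T1 0-1 | T2 1-6 | T3 6-11 | T4 11-16 | T5 16-18 | T6 18-22 | T2 22-25 | T3 25-28 | T4 28-29 |
Completion: T1=1  T2=25  T3=28  T4=29  T5=18  T6=22
Turnaround(T3) = completion − arrival = 28 − 0 = 28

28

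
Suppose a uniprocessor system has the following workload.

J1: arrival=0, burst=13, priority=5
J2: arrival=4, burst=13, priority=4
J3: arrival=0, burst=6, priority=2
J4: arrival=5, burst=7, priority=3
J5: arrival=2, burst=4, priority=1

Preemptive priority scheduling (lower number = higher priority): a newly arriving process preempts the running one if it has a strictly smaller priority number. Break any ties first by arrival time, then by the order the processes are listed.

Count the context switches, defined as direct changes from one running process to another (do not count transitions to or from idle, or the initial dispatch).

5

Gantt: | J3 0-2 | J5 2-6 | J3 6-10 | J4 10-17 | J2 17-30 | J1 30-43 |
Completion: J1=43  J2=30  J3=10  J4=17  J5=6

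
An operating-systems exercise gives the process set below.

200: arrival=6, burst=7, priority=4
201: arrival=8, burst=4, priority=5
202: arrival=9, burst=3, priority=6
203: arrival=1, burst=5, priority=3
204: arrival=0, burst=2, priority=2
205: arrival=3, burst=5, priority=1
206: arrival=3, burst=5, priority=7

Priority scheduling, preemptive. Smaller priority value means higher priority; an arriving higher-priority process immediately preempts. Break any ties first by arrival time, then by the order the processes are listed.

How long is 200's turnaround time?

13

Gantt: | 204 0-2 | 203 2-3 | 205 3-8 | 203 8-12 | 200 12-19 | 201 19-23 | 202 23-26 | 206 26-31 |
Completion: 200=19  201=23  202=26  203=12  204=2  205=8  206=31
Turnaround(200) = completion − arrival = 19 − 6 = 13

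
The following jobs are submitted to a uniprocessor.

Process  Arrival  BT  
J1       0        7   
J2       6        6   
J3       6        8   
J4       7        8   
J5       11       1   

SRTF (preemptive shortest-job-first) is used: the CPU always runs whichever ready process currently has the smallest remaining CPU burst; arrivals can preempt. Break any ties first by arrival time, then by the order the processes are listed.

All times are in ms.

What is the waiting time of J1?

Schedule: | J1 0-7 | J2 7-11 | J5 11-12 | J2 12-14 | J3 14-22 | J4 22-30 |
Completion: J1=7  J2=14  J3=22  J4=30  J5=12
Waiting(J1) = turnaround − burst = 7 − 7 = 0

0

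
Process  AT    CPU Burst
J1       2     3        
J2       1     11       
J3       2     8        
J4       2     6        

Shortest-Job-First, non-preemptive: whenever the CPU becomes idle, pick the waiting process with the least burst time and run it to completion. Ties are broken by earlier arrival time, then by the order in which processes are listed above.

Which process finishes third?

Gantt: | idle 0-1 | J2 1-12 | J1 12-15 | J4 15-21 | J3 21-29 |
Completion: J1=15  J2=12  J3=29  J4=21
Turnaround (C−A): J1=13  J2=11  J3=27  J4=19
Finish order: J2 → J1 → J4 → J3

J4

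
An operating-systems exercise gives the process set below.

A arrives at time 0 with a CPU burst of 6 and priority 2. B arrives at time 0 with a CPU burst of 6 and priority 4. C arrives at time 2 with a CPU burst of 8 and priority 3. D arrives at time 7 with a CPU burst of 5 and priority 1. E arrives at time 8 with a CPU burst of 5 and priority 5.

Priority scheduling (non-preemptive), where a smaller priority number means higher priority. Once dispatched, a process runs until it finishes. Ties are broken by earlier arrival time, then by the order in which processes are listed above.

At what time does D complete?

19

Schedule: | A 0-6 | C 6-14 | D 14-19 | B 19-25 | E 25-30 |
Completion: A=6  B=25  C=14  D=19  E=30
Turnaround (C−A): A=6  B=25  C=12  D=12  E=22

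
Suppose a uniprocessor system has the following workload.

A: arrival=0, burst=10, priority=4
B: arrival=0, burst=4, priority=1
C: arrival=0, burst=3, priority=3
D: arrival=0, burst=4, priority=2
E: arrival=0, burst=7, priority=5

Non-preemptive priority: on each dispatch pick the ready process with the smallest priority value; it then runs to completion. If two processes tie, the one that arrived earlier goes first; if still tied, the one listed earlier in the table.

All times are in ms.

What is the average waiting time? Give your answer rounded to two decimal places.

Schedule: | B 0-4 | D 4-8 | C 8-11 | A 11-21 | E 21-28 |
Completion: A=21  B=4  C=11  D=8  E=28
Waiting times: A=11, B=0, C=8, D=4, E=21
Average waiting = (11+0+8+4+21) / 5 = 44/5 = 8.80

8.80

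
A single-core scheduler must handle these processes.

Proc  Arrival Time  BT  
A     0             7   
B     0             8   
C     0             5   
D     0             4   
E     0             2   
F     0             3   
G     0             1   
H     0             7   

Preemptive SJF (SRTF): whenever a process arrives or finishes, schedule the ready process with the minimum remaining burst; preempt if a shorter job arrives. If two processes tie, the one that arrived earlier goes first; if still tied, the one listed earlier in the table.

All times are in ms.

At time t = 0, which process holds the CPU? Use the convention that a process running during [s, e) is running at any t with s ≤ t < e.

Schedule: | G 0-1 | E 1-3 | F 3-6 | D 6-10 | C 10-15 | A 15-22 | H 22-29 | B 29-37 |
Completion: A=22  B=37  C=15  D=10  E=3  F=6  G=1  H=29
Turnaround (C−A): A=22  B=37  C=15  D=10  E=3  F=6  G=1  H=29

G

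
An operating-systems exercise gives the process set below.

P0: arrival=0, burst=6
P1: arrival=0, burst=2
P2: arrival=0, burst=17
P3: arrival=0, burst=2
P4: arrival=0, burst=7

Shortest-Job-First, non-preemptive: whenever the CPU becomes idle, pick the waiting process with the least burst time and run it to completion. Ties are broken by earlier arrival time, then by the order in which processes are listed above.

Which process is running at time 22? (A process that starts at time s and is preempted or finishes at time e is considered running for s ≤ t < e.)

P2

Gantt: | P1 0-2 | P3 2-4 | P0 4-10 | P4 10-17 | P2 17-34 |
Completion: P0=10  P1=2  P2=34  P3=4  P4=17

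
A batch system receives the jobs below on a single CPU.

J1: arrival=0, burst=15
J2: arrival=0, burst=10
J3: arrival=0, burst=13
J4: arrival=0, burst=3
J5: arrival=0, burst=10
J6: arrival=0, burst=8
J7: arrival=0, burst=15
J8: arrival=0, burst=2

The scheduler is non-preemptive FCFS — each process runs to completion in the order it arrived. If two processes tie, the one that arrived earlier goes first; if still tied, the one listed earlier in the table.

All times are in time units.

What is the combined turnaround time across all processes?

379

Schedule: | J1 0-15 | J2 15-25 | J3 25-38 | J4 38-41 | J5 41-51 | J6 51-59 | J7 59-74 | J8 74-76 |
Completion: J1=15  J2=25  J3=38  J4=41  J5=51  J6=59  J7=74  J8=76
Turnaround (C−A): J1=15  J2=25  J3=38  J4=41  J5=51  J6=59  J7=74  J8=76
Turnaround = completion − arrival: J1=15, J2=25, J3=38, J4=41, J5=51, J6=59, J7=74, J8=76
Total turnaround = 15 + 25 + 38 + 41 + 51 + 59 + 74 + 76 = 379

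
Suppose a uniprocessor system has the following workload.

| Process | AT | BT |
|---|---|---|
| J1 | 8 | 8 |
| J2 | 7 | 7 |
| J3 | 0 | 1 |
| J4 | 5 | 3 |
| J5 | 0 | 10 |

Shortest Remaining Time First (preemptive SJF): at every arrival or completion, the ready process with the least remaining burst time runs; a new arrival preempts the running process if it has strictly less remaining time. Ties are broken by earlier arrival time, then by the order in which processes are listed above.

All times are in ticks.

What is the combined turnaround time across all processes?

Schedule: | J3 0-1 | J5 1-5 | J4 5-8 | J5 8-14 | J2 14-21 | J1 21-29 |
Completion: J1=29  J2=21  J3=1  J4=8  J5=14
Turnaround (C−A): J1=21  J2=14  J3=1  J4=3  J5=14
Turnaround = completion − arrival: J1=21, J2=14, J3=1, J4=3, J5=14
Total turnaround = 21 + 14 + 1 + 3 + 14 = 53

53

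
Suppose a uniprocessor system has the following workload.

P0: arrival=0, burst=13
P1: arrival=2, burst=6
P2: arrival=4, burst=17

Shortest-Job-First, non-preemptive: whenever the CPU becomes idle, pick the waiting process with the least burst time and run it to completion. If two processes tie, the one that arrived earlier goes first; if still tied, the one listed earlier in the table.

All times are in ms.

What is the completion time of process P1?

19

Schedule: | P0 0-13 | P1 13-19 | P2 19-36 |
Completion: P0=13  P1=19  P2=36
Turnaround (C−A): P0=13  P1=17  P2=32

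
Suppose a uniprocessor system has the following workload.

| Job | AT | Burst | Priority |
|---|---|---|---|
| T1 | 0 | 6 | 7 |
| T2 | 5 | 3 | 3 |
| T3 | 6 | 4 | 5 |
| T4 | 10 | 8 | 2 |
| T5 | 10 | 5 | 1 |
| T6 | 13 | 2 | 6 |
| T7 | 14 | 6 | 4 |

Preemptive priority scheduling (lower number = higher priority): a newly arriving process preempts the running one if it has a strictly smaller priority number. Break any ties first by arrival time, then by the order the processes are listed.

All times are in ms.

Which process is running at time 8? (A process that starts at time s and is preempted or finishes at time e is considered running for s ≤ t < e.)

T3

Schedule: | T1 0-5 | T2 5-8 | T3 8-10 | T5 10-15 | T4 15-23 | T7 23-29 | T3 29-31 | T6 31-33 | T1 33-34 |
Completion: T1=34  T2=8  T3=31  T4=23  T5=15  T6=33  T7=29
Turnaround (C−A): T1=34  T2=3  T3=25  T4=13  T5=5  T6=20  T7=15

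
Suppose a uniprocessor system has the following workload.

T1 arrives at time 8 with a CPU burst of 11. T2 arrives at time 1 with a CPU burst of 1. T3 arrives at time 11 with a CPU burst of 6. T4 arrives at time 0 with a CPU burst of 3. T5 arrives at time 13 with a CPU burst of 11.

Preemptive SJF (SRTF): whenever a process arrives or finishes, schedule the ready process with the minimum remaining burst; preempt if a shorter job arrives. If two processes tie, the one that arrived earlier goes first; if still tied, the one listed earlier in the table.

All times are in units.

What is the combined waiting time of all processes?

19

Gantt: | T4 0-1 | T2 1-2 | T4 2-4 | idle 4-8 | T1 8-11 | T3 11-17 | T1 17-25 | T5 25-36 |
Completion: T1=25  T2=2  T3=17  T4=4  T5=36
Turnaround (C−A): T1=17  T2=1  T3=6  T4=4  T5=23
Waiting = turnaround − burst: T1=6, T2=0, T3=0, T4=1, T5=12
Total waiting = 6 + 0 + 0 + 1 + 12 = 19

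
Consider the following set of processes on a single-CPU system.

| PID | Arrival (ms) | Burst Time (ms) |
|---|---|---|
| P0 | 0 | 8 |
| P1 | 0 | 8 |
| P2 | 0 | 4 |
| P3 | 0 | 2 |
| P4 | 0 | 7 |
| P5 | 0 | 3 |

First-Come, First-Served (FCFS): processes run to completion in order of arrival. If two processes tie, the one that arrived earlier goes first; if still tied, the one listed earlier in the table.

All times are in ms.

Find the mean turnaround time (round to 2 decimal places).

Schedule: | P0 0-8 | P1 8-16 | P2 16-20 | P3 20-22 | P4 22-29 | P5 29-32 |
Completion: P0=8  P1=16  P2=20  P3=22  P4=29  P5=32
Turnaround times: P0=8, P1=16, P2=20, P3=22, P4=29, P5=32
Average turnaround = (8+16+20+22+29+32) / 6 = 127/6 = 21.17

21.17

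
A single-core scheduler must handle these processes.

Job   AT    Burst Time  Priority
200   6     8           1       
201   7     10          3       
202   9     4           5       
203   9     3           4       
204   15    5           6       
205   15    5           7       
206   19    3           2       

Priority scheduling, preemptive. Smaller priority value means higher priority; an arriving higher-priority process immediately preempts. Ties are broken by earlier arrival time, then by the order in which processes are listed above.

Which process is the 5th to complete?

202

Timeline: | idle 0-6 | 200 6-14 | 201 14-19 | 206 19-22 | 201 22-27 | 203 27-30 | 202 30-34 | 204 34-39 | 205 39-44 |
Completion: 200=14  201=27  202=34  203=30  204=39  205=44  206=22
Turnaround (C−A): 200=8  201=20  202=25  203=21  204=24  205=29  206=3
Finish order: 200 → 206 → 201 → 203 → 202 → 204 → 205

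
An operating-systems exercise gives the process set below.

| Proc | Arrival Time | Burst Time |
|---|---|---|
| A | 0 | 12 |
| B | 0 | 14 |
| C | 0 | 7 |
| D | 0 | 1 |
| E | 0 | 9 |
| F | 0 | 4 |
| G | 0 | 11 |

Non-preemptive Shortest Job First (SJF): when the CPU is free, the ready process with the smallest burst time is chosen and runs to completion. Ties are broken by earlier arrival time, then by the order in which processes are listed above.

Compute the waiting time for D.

0

Schedule: | D 0-1 | F 1-5 | C 5-12 | E 12-21 | G 21-32 | A 32-44 | B 44-58 |
Completion: A=44  B=58  C=12  D=1  E=21  F=5  G=32
Waiting(D) = turnaround − burst = 1 − 1 = 0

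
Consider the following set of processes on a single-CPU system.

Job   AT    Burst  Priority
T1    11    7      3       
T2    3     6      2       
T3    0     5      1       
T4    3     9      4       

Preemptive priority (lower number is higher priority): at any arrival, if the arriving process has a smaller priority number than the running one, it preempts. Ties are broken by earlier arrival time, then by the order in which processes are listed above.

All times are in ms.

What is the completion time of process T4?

Gantt: | T3 0-5 | T2 5-11 | T1 11-18 | T4 18-27 |
Completion: T1=18  T2=11  T3=5  T4=27
Turnaround (C−A): T1=7  T2=8  T3=5  T4=24

27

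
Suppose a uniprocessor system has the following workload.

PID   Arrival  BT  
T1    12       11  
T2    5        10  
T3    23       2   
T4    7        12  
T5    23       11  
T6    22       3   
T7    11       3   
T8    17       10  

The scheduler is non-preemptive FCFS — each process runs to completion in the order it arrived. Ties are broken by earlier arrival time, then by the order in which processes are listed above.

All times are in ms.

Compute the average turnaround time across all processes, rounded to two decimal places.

Timeline: | idle 0-5 | T2 5-15 | T4 15-27 | T7 27-30 | T1 30-41 | T8 41-51 | T6 51-54 | T3 54-56 | T5 56-67 |
Completion: T1=41  T2=15  T3=56  T4=27  T5=67  T6=54  T7=30  T8=51
Turnaround (C−A): T1=29  T2=10  T3=33  T4=20  T5=44  T6=32  T7=19  T8=34
Turnaround times: T1=29, T2=10, T3=33, T4=20, T5=44, T6=32, T7=19, T8=34
Average turnaround = (29+10+33+20+44+32+19+34) / 8 = 221/8 = 27.63

27.63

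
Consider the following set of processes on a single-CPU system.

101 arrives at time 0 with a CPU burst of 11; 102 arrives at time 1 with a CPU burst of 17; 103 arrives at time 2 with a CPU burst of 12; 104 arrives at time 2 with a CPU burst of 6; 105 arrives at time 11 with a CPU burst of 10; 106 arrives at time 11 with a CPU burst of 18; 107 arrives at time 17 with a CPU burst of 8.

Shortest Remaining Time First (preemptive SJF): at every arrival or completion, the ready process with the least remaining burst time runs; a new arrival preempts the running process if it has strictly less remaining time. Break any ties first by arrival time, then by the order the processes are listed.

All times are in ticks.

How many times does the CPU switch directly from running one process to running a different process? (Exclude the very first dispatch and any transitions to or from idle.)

7

Schedule: | 101 0-2 | 104 2-8 | 101 8-17 | 107 17-25 | 105 25-35 | 103 35-47 | 102 47-64 | 106 64-82 |
Completion: 101=17  102=64  103=47  104=8  105=35  106=82  107=25
Turnaround (C−A): 101=17  102=63  103=45  104=6  105=24  106=71  107=8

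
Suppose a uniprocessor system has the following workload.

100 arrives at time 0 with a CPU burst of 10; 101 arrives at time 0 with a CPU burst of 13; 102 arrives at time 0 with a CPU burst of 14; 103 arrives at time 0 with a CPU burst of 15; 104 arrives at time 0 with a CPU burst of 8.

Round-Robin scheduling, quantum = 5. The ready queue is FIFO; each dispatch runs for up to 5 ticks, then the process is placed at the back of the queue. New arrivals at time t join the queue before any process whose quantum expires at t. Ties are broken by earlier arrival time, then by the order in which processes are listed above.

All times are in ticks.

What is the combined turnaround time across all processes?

244

Schedule: | 100 0-5 | 101 5-10 | 102 10-15 | 103 15-20 | 104 20-25 | 100 25-30 | 101 30-35 | 102 35-40 | 103 40-45 | 104 45-48 | 101 48-51 | 102 51-55 | 103 55-60 |
Completion: 100=30  101=51  102=55  103=60  104=48
Turnaround = completion − arrival: 100=30, 101=51, 102=55, 103=60, 104=48
Total turnaround = 30 + 51 + 55 + 60 + 48 = 244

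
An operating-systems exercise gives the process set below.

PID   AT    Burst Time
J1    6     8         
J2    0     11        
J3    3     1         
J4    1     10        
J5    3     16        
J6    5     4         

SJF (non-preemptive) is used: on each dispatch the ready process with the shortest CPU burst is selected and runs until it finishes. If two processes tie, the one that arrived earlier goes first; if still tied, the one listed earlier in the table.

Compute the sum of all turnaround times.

Schedule: | J2 0-11 | J3 11-12 | J6 12-16 | J1 16-24 | J4 24-34 | J5 34-50 |
Completion: J1=24  J2=11  J3=12  J4=34  J5=50  J6=16
Turnaround = completion − arrival: J1=18, J2=11, J3=9, J4=33, J5=47, J6=11
Total turnaround = 18 + 11 + 9 + 33 + 47 + 11 = 129

129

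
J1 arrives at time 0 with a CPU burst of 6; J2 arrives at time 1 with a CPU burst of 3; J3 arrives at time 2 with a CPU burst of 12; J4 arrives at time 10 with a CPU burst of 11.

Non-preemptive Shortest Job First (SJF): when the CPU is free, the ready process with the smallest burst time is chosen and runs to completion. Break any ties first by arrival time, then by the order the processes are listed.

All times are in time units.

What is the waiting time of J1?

Timeline: | J1 0-6 | J2 6-9 | J3 9-21 | J4 21-32 |
Completion: J1=6  J2=9  J3=21  J4=32
Turnaround (C−A): J1=6  J2=8  J3=19  J4=22
Waiting(J1) = turnaround − burst = 6 − 6 = 0

0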